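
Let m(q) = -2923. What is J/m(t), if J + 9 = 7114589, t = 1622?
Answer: -7114580/2923 ≈ -2434.0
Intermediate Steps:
J = 7114580 (J = -9 + 7114589 = 7114580)
J/m(t) = 7114580/(-2923) = 7114580*(-1/2923) = -7114580/2923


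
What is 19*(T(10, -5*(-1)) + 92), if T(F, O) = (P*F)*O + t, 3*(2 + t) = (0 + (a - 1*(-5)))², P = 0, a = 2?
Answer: 6061/3 ≈ 2020.3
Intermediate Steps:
t = 43/3 (t = -2 + (0 + (2 - 1*(-5)))²/3 = -2 + (0 + (2 + 5))²/3 = -2 + (0 + 7)²/3 = -2 + (⅓)*7² = -2 + (⅓)*49 = -2 + 49/3 = 43/3 ≈ 14.333)
T(F, O) = 43/3 (T(F, O) = (0*F)*O + 43/3 = 0*O + 43/3 = 0 + 43/3 = 43/3)
19*(T(10, -5*(-1)) + 92) = 19*(43/3 + 92) = 19*(319/3) = 6061/3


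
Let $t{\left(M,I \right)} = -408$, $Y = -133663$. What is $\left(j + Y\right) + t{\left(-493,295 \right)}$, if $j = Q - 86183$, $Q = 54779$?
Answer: $-165475$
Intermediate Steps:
$j = -31404$ ($j = 54779 - 86183 = -31404$)
$\left(j + Y\right) + t{\left(-493,295 \right)} = \left(-31404 - 133663\right) - 408 = -165067 - 408 = -165475$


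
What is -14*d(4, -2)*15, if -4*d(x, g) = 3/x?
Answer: 315/8 ≈ 39.375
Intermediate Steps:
d(x, g) = -3/(4*x)
-14*d(4, -2)*15 = -(-21)/(2*4)*15 = -14*(-3/16)*15 = (21/8)*15 = 315/8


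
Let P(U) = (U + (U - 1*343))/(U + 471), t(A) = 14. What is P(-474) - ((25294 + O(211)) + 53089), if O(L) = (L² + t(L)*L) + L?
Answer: -376916/3 ≈ -1.2564e+5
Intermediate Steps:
P(U) = (-343 + 2*U)/(471 + U) (P(U) = (U + (U - 343))/(471 + U) = (U + (-343 + U))/(471 + U) = (-343 + 2*U)/(471 + U))
O(L) = L² + 15*L (O(L) = (L² + 14*L) + L = L² + 15*L)
P(-474) - ((25294 + O(211)) + 53089) = (-343 + 2*(-474))/(471 - 474) - ((25294 + 211*(15 + 211)) + 53089) = (-343 - 948)/(-3) - ((25294 + 211*226) + 53089) = -⅓*(-1291) - ((25294 + 47686) + 53089) = 1291/3 - (72980 + 53089) = 1291/3 - 1*126069 = 1291/3 - 126069 = -376916/3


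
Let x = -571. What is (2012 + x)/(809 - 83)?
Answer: 131/66 ≈ 1.9848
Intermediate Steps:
(2012 + x)/(809 - 83) = (2012 - 571)/(809 - 83) = 1441/726 = 1441*(1/726) = 131/66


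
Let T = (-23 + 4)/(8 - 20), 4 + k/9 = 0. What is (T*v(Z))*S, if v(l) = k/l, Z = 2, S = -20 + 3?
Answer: 969/2 ≈ 484.50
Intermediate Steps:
k = -36 (k = -36 + 9*0 = -36 + 0 = -36)
S = -17
v(l) = -36/l
T = 19/12 (T = -19/(-12) = -19*(-1/12) = 19/12 ≈ 1.5833)
(T*v(Z))*S = (19*(-36/2)/12)*(-17) = (19*(-36*½)/12)*(-17) = ((19/12)*(-18))*(-17) = -57/2*(-17) = 969/2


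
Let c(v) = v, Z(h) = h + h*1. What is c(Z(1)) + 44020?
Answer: 44022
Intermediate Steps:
Z(h) = 2*h (Z(h) = h + h = 2*h)
c(Z(1)) + 44020 = 2*1 + 44020 = 2 + 44020 = 44022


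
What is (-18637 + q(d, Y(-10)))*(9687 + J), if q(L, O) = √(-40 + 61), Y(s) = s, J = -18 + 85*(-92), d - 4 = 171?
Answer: -34459813 + 1849*√21 ≈ -3.4451e+7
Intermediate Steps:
d = 175 (d = 4 + 171 = 175)
J = -7838 (J = -18 - 7820 = -7838)
q(L, O) = √21
(-18637 + q(d, Y(-10)))*(9687 + J) = (-18637 + √21)*(9687 - 7838) = (-18637 + √21)*1849 = -34459813 + 1849*√21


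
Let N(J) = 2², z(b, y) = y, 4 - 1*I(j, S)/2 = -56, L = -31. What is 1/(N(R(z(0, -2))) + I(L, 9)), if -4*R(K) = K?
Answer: 1/124 ≈ 0.0080645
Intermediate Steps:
I(j, S) = 120 (I(j, S) = 8 - 2*(-56) = 8 + 112 = 120)
R(K) = -K/4
N(J) = 4
1/(N(R(z(0, -2))) + I(L, 9)) = 1/(4 + 120) = 1/124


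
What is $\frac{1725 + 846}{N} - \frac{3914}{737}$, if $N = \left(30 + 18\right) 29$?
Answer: $- \frac{1184487}{341968} \approx -3.4637$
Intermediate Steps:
$N = 1392$ ($N = 48 \cdot 29 = 1392$)
$\frac{1725 + 846}{N} - \frac{3914}{737} = \frac{1725 + 846}{1392} - \frac{3914}{737} = 2571 \cdot \frac{1}{1392} - \frac{3914}{737} = \frac{857}{464} - \frac{3914}{737} = - \frac{1184487}{341968}$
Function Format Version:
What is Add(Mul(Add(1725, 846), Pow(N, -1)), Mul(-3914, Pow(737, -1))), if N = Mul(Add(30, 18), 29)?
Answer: Rational(-1184487, 341968) ≈ -3.4637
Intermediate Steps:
N = 1392 (N = Mul(48, 29) = 1392)
Add(Mul(Add(1725, 846), Pow(N, -1)), Mul(-3914, Pow(737, -1))) = Add(Mul(Add(1725, 846), Pow(1392, -1)), Mul(-3914, Pow(737, -1))) = Add(Mul(2571, Rational(1, 1392)), Mul(-3914, Rational(1, 737))) = Add(Rational(857, 464), Rational(-3914, 737)) = Rational(-1184487, 341968)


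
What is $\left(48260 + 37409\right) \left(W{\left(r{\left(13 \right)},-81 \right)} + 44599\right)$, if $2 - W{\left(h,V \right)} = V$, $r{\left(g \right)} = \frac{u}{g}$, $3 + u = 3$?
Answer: $3827862258$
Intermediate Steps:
$u = 0$ ($u = -3 + 3 = 0$)
$r{\left(g \right)} = 0$ ($r{\left(g \right)} = \frac{0}{g} = 0$)
$W{\left(h,V \right)} = 2 - V$
$\left(48260 + 37409\right) \left(W{\left(r{\left(13 \right)},-81 \right)} + 44599\right) = \left(48260 + 37409\right) \left(\left(2 - -81\right) + 44599\right) = 85669 \left(\left(2 + 81\right) + 44599\right) = 85669 \left(83 + 44599\right) = 85669 \cdot 44682 = 3827862258$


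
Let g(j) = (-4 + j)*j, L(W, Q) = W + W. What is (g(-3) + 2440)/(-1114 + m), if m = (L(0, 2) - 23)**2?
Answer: -2461/585 ≈ -4.2068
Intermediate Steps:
L(W, Q) = 2*W
g(j) = j*(-4 + j)
m = 529 (m = (2*0 - 23)**2 = (0 - 23)**2 = (-23)**2 = 529)
(g(-3) + 2440)/(-1114 + m) = (-3*(-4 - 3) + 2440)/(-1114 + 529) = (-3*(-7) + 2440)/(-585) = (21 + 2440)*(-1/585) = 2461*(-1/585) = -2461/585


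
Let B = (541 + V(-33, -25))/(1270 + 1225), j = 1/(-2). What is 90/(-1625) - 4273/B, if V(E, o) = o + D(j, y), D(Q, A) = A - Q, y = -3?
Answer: -533058172/25675 ≈ -20762.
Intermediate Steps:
j = -½ ≈ -0.50000
V(E, o) = -5/2 + o (V(E, o) = o + (-3 - 1*(-½)) = o + (-3 + ½) = o - 5/2 = -5/2 + o)
B = 1027/4990 (B = (541 + (-5/2 - 25))/(1270 + 1225) = (541 - 55/2)/2495 = (1027/2)*(1/2495) = 1027/4990 ≈ 0.20581)
90/(-1625) - 4273/B = 90/(-1625) - 4273/1027/4990 = 90*(-1/1625) - 4273*4990/1027 = -18/325 - 21322270/1027 = -533058172/25675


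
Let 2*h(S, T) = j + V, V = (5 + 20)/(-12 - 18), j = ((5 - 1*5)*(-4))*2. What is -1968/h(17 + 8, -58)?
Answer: 23616/5 ≈ 4723.2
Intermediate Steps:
j = 0 (j = ((5 - 5)*(-4))*2 = (0*(-4))*2 = 0*2 = 0)
V = -⅚ (V = 25/(-30) = 25*(-1/30) = -⅚ ≈ -0.83333)
h(S, T) = -5/12 (h(S, T) = (0 - ⅚)/2 = (½)*(-⅚) = -5/12)
-1968/h(17 + 8, -58) = -1968/(-5/12) = -1968*(-12/5) = 23616/5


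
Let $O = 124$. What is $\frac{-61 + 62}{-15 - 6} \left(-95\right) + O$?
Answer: $\frac{2699}{21} \approx 128.52$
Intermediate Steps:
$\frac{-61 + 62}{-15 - 6} \left(-95\right) + O = \frac{-61 + 62}{-15 - 6} \left(-95\right) + 124 = 1 \frac{1}{-21} \left(-95\right) + 124 = 1 \left(- \frac{1}{21}\right) \left(-95\right) + 124 = \left(- \frac{1}{21}\right) \left(-95\right) + 124 = \frac{95}{21} + 124 = \frac{2699}{21}$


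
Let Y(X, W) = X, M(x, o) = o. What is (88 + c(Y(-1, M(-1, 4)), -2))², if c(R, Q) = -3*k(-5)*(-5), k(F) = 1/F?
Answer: 7225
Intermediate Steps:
c(R, Q) = -3 (c(R, Q) = -3/(-5)*(-5) = -3*(-⅕)*(-5) = (⅗)*(-5) = -3)
(88 + c(Y(-1, M(-1, 4)), -2))² = (88 - 3)² = 85² = 7225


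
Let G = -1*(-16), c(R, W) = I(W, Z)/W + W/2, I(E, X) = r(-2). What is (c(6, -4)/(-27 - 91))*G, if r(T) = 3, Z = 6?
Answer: 22/59 ≈ 0.37288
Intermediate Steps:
I(E, X) = 3
c(R, W) = W/2 + 3/W (c(R, W) = 3/W + W/2 = W/2 + 3/W)
G = 16
(c(6, -4)/(-27 - 91))*G = (((½)*(-4) + 3/(-4))/(-27 - 91))*16 = ((-2 + 3*(-¼))/(-118))*16 = ((-2 - ¾)*(-1/118))*16 = -11/4*(-1/118)*16 = (11/472)*16 = 22/59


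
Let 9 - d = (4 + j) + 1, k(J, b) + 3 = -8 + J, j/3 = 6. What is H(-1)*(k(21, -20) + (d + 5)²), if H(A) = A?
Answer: -91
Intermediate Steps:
j = 18 (j = 3*6 = 18)
k(J, b) = -11 + J (k(J, b) = -3 + (-8 + J) = -11 + J)
d = -14 (d = 9 - ((4 + 18) + 1) = 9 - (22 + 1) = 9 - 1*23 = 9 - 23 = -14)
H(-1)*(k(21, -20) + (d + 5)²) = -((-11 + 21) + (-14 + 5)²) = -(10 + (-9)²) = -(10 + 81) = -1*91 = -91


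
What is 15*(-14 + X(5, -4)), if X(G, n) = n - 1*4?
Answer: -330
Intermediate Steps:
X(G, n) = -4 + n (X(G, n) = n - 4 = -4 + n)
15*(-14 + X(5, -4)) = 15*(-14 + (-4 - 4)) = 15*(-14 - 8) = 15*(-22) = -330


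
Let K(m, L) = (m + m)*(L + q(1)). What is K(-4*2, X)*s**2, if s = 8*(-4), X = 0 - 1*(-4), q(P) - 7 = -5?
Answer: -98304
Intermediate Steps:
q(P) = 2 (q(P) = 7 - 5 = 2)
X = 4 (X = 0 + 4 = 4)
K(m, L) = 2*m*(2 + L) (K(m, L) = (m + m)*(L + 2) = (2*m)*(2 + L) = 2*m*(2 + L))
s = -32
K(-4*2, X)*s**2 = (2*(-4*2)*(2 + 4))*(-32)**2 = (2*(-8)*6)*1024 = -96*1024 = -98304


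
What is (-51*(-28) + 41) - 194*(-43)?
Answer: 9811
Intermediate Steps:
(-51*(-28) + 41) - 194*(-43) = (1428 + 41) - 1*(-8342) = 1469 + 8342 = 9811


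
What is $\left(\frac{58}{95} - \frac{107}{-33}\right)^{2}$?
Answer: $\frac{145902241}{9828225} \approx 14.845$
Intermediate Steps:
$\left(\frac{58}{95} - \frac{107}{-33}\right)^{2} = \left(58 \cdot \frac{1}{95} - - \frac{107}{33}\right)^{2} = \left(\frac{58}{95} + \frac{107}{33}\right)^{2} = \left(\frac{12079}{3135}\right)^{2} = \frac{145902241}{9828225}$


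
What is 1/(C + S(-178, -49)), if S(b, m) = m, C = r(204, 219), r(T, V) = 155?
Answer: 1/106 ≈ 0.0094340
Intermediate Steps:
C = 155
1/(C + S(-178, -49)) = 1/(155 - 49) = 1/106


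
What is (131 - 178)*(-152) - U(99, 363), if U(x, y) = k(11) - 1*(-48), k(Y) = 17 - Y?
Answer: 7090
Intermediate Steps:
U(x, y) = 54 (U(x, y) = (17 - 1*11) - 1*(-48) = (17 - 11) + 48 = 6 + 48 = 54)
(131 - 178)*(-152) - U(99, 363) = (131 - 178)*(-152) - 1*54 = -47*(-152) - 54 = 7144 - 54 = 7090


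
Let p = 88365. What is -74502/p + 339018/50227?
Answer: 8738437872/1479436285 ≈ 5.9066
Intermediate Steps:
-74502/p + 339018/50227 = -74502/88365 + 339018/50227 = -74502*1/88365 + 339018*(1/50227) = -24834/29455 + 339018/50227 = 8738437872/1479436285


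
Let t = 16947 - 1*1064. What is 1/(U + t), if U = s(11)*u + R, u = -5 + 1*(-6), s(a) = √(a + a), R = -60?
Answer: 15823/250364667 + 11*√22/250364667 ≈ 6.3406e-5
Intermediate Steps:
s(a) = √2*√a (s(a) = √(2*a) = √2*√a)
u = -11 (u = -5 - 6 = -11)
U = -60 - 11*√22 (U = (√2*√11)*(-11) - 60 = √22*(-11) - 60 = -11*√22 - 60 = -60 - 11*√22 ≈ -111.59)
t = 15883 (t = 16947 - 1064 = 15883)
1/(U + t) = 1/((-60 - 11*√22) + 15883) = 1/(15823 - 11*√22)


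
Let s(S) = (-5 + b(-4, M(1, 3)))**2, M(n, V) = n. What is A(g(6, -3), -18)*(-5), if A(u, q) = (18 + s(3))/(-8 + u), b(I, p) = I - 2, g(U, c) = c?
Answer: 695/11 ≈ 63.182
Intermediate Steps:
b(I, p) = -2 + I
s(S) = 121 (s(S) = (-5 + (-2 - 4))**2 = (-5 - 6)**2 = (-11)**2 = 121)
A(u, q) = 139/(-8 + u) (A(u, q) = (18 + 121)/(-8 + u) = 139/(-8 + u))
A(g(6, -3), -18)*(-5) = (139/(-8 - 3))*(-5) = (139/(-11))*(-5) = (139*(-1/11))*(-5) = -139/11*(-5) = 695/11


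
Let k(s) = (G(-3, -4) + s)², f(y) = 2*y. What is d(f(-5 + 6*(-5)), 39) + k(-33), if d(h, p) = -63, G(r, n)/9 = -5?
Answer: 6021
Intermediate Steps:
G(r, n) = -45 (G(r, n) = 9*(-5) = -45)
k(s) = (-45 + s)²
d(f(-5 + 6*(-5)), 39) + k(-33) = -63 + (-45 - 33)² = -63 + (-78)² = -63 + 6084 = 6021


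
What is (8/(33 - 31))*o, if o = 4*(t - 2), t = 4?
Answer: 32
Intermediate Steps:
o = 8 (o = 4*(4 - 2) = 4*2 = 8)
(8/(33 - 31))*o = (8/(33 - 31))*8 = (8/2)*8 = (8*(1/2))*8 = 4*8 = 32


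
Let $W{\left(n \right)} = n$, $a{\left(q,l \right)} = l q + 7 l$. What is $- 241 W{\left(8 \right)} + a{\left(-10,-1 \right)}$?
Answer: $-1925$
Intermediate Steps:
$a{\left(q,l \right)} = 7 l + l q$
$- 241 W{\left(8 \right)} + a{\left(-10,-1 \right)} = \left(-241\right) 8 - \left(7 - 10\right) = -1928 - -3 = -1928 + 3 = -1925$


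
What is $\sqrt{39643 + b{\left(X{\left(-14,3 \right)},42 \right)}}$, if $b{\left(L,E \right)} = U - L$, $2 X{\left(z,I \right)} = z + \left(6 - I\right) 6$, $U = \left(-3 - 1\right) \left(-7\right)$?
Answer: $\sqrt{39669} \approx 199.17$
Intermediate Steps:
$U = 28$ ($U = \left(-4\right) \left(-7\right) = 28$)
$X{\left(z,I \right)} = 18 + \frac{z}{2} - 3 I$ ($X{\left(z,I \right)} = \frac{z + \left(6 - I\right) 6}{2} = \frac{z - \left(-36 + 6 I\right)}{2} = \frac{36 + z - 6 I}{2} = 18 + \frac{z}{2} - 3 I$)
$b{\left(L,E \right)} = 28 - L$
$\sqrt{39643 + b{\left(X{\left(-14,3 \right)},42 \right)}} = \sqrt{39643 - \left(-10 - 9 - 7\right)} = \sqrt{39643 + \left(28 - \left(18 - 7 - 9\right)\right)} = \sqrt{39643 + \left(28 - 2\right)} = \sqrt{39643 + 26} = \sqrt{39669}$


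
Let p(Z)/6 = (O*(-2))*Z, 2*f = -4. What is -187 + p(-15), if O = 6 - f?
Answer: 1253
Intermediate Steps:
f = -2 (f = (1/2)*(-4) = -2)
O = 8 (O = 6 - 1*(-2) = 6 + 2 = 8)
p(Z) = -96*Z (p(Z) = 6*((8*(-2))*Z) = 6*(-16*Z) = -96*Z)
-187 + p(-15) = -187 - 96*(-15) = -187 + 1440 = 1253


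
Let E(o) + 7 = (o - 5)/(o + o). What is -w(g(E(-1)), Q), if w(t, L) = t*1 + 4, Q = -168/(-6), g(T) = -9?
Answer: 5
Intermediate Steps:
E(o) = -7 + (-5 + o)/(2*o) (E(o) = -7 + (o - 5)/(o + o) = -7 + (-5 + o)/((2*o)) = -7 + (-5 + o)*(1/(2*o)) = -7 + (-5 + o)/(2*o))
Q = 28 (Q = -168*(-1)/6 = -24*(-7/6) = 28)
w(t, L) = 4 + t (w(t, L) = t + 4 = 4 + t)
-w(g(E(-1)), Q) = -(4 - 9) = -1*(-5) = 5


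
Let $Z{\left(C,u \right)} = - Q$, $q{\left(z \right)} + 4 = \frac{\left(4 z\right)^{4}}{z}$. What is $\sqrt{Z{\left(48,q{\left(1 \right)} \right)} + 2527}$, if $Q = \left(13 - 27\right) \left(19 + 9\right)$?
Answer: $\sqrt{2919} \approx 54.028$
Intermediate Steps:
$Q = -392$ ($Q = \left(-14\right) 28 = -392$)
$q{\left(z \right)} = -4 + 256 z^{3}$ ($q{\left(z \right)} = -4 + \frac{\left(4 z\right)^{4}}{z} = -4 + \frac{256 z^{4}}{z} = -4 + 256 z^{3}$)
$Z{\left(C,u \right)} = 392$ ($Z{\left(C,u \right)} = \left(-1\right) \left(-392\right) = 392$)
$\sqrt{Z{\left(48,q{\left(1 \right)} \right)} + 2527} = \sqrt{392 + 2527} = \sqrt{2919}$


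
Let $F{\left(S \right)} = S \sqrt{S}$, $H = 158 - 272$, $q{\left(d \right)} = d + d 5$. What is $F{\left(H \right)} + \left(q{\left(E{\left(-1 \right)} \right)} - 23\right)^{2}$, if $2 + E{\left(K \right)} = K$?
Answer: $1681 - 114 i \sqrt{114} \approx 1681.0 - 1217.2 i$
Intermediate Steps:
$E{\left(K \right)} = -2 + K$
$q{\left(d \right)} = 6 d$ ($q{\left(d \right)} = d + 5 d = 6 d$)
$H = -114$ ($H = 158 - 272 = -114$)
$F{\left(S \right)} = S^{\frac{3}{2}}$
$F{\left(H \right)} + \left(q{\left(E{\left(-1 \right)} \right)} - 23\right)^{2} = \left(-114\right)^{\frac{3}{2}} + \left(6 \left(-2 - 1\right) - 23\right)^{2} = - 114 i \sqrt{114} + \left(6 \left(-3\right) - 23\right)^{2} = - 114 i \sqrt{114} + \left(-18 - 23\right)^{2} = - 114 i \sqrt{114} + \left(-41\right)^{2} = - 114 i \sqrt{114} + 1681 = 1681 - 114 i \sqrt{114}$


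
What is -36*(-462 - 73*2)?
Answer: 21888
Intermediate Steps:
-36*(-462 - 73*2) = -36*(-462 - 146) = -36*(-608) = 21888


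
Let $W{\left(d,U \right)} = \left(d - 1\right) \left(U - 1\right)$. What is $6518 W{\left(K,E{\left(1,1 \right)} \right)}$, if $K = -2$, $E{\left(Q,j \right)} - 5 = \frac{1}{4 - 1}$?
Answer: $-84734$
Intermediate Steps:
$E{\left(Q,j \right)} = \frac{16}{3}$ ($E{\left(Q,j \right)} = 5 + \frac{1}{4 - 1} = 5 + \frac{1}{3} = \frac{16}{3}$)
$W{\left(d,U \right)} = \left(-1 + U\right) \left(-1 + d\right)$ ($W{\left(d,U \right)} = \left(-1 + d\right) \left(-1 + U\right) = \left(-1 + U\right) \left(-1 + d\right)$)
$6518 W{\left(K,E{\left(1,1 \right)} \right)} = 6518 \left(1 - \frac{16}{3} - -2 + \frac{16}{3} \left(-2\right)\right) = 6518 \left(1 - \frac{16}{3} + 2 - \frac{32}{3}\right) = 6518 \left(-13\right) = -84734$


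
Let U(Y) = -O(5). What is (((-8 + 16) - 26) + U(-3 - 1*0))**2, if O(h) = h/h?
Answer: 361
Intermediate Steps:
O(h) = 1
U(Y) = -1 (U(Y) = -1*1 = -1)
(((-8 + 16) - 26) + U(-3 - 1*0))**2 = (((-8 + 16) - 26) - 1)**2 = ((8 - 26) - 1)**2 = (-18 - 1)**2 = (-19)**2 = 361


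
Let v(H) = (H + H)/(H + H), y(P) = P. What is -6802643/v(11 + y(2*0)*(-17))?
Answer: -6802643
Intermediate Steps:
v(H) = 1 (v(H) = (2*H)/((2*H)) = (2*H)*(1/(2*H)) = 1)
-6802643/v(11 + y(2*0)*(-17)) = -6802643/1 = -6802643*1 = -6802643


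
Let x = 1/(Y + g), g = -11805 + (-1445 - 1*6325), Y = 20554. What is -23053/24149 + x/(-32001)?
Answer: -722226977036/756563513871 ≈ -0.95461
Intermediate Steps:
g = -19575 (g = -11805 + (-1445 - 6325) = -11805 - 7770 = -19575)
x = 1/979 (x = 1/(20554 - 19575) = 1/979 ≈ 0.0010215)
-23053/24149 + x/(-32001) = -23053/24149 + (1/979)/(-32001) = -23053*1/24149 + (1/979)*(-1/32001) = -23053/24149 - 1/31328979 = -722226977036/756563513871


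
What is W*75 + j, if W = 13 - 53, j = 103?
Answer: -2897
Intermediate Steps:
W = -40
W*75 + j = -40*75 + 103 = -3000 + 103 = -2897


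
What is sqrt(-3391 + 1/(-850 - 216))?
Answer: I*sqrt(3853384262)/1066 ≈ 58.232*I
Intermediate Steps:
sqrt(-3391 + 1/(-850 - 216)) = sqrt(-3391 + 1/(-1066)) = sqrt(-3391 - 1/1066) = sqrt(-3614807/1066) = I*sqrt(3853384262)/1066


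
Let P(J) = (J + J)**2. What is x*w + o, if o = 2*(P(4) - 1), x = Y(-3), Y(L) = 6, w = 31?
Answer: 312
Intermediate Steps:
x = 6
P(J) = 4*J**2 (P(J) = (2*J)**2 = 4*J**2)
o = 126 (o = 2*(4*4**2 - 1) = 2*(4*16 - 1) = 2*(64 - 1) = 2*63 = 126)
x*w + o = 6*31 + 126 = 186 + 126 = 312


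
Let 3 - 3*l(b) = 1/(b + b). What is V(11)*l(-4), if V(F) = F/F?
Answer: 25/24 ≈ 1.0417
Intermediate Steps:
V(F) = 1
l(b) = 1 - 1/(6*b) (l(b) = 1 - 1/(3*(b + b)) = 1 - 1/(2*b)/3 = 1 - 1/(6*b))
V(11)*l(-4) = 1*((-⅙ - 4)/(-4)) = 1*(-¼*(-25/6)) = 1*(25/24) = 25/24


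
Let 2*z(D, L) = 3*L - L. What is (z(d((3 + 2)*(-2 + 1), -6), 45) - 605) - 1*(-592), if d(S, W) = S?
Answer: 32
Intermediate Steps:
z(D, L) = L (z(D, L) = (3*L - L)/2 = (2*L)/2 = L)
(z(d((3 + 2)*(-2 + 1), -6), 45) - 605) - 1*(-592) = (45 - 605) - 1*(-592) = -560 + 592 = 32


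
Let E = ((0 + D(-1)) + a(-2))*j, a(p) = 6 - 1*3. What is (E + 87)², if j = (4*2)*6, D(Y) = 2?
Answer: 106929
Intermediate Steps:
a(p) = 3 (a(p) = 6 - 3 = 3)
j = 48 (j = 8*6 = 48)
E = 240 (E = ((0 + 2) + 3)*48 = (2 + 3)*48 = 5*48 = 240)
(E + 87)² = (240 + 87)² = 327² = 106929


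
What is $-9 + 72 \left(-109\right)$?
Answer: $-7857$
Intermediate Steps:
$-9 + 72 \left(-109\right) = -9 - 7848 = -7857$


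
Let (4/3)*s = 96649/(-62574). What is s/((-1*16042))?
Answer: 96649/1338416144 ≈ 7.2211e-5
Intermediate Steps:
s = -96649/83432 (s = 3*(96649/(-62574))/4 = 3*(96649*(-1/62574))/4 = (¾)*(-96649/62574) = -96649/83432 ≈ -1.1584)
s/((-1*16042)) = -96649/(83432*((-1*16042))) = -96649/83432/(-16042) = -96649/83432*(-1/16042) = 96649/1338416144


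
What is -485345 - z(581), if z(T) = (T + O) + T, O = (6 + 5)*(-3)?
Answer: -486474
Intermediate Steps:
O = -33 (O = 11*(-3) = -33)
z(T) = -33 + 2*T (z(T) = (T - 33) + T = (-33 + T) + T = -33 + 2*T)
-485345 - z(581) = -485345 - (-33 + 2*581) = -485345 - (-33 + 1162) = -485345 - 1*1129 = -485345 - 1129 = -486474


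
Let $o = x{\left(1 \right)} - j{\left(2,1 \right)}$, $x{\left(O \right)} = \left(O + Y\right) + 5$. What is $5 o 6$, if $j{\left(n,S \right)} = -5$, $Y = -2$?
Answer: $270$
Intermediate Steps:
$x{\left(O \right)} = 3 + O$ ($x{\left(O \right)} = \left(O - 2\right) + 5 = \left(-2 + O\right) + 5 = 3 + O$)
$o = 9$ ($o = \left(3 + 1\right) - -5 = 4 + 5 = 9$)
$5 o 6 = 5 \cdot 9 \cdot 6 = 45 \cdot 6 = 270$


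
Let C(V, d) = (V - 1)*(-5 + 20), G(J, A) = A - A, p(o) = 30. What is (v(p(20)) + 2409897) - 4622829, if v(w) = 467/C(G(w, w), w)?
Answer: -33194447/15 ≈ -2.2130e+6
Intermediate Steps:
G(J, A) = 0
C(V, d) = -15 + 15*V (C(V, d) = (-1 + V)*15 = -15 + 15*V)
v(w) = -467/15 (v(w) = 467/(-15 + 15*0) = 467/(-15 + 0) = 467/(-15) = 467*(-1/15) = -467/15)
(v(p(20)) + 2409897) - 4622829 = (-467/15 + 2409897) - 4622829 = 36147988/15 - 4622829 = -33194447/15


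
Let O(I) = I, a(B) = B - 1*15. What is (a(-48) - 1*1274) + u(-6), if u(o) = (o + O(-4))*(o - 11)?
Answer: -1167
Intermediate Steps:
a(B) = -15 + B (a(B) = B - 15 = -15 + B)
u(o) = (-11 + o)*(-4 + o) (u(o) = (o - 4)*(o - 11) = (-4 + o)*(-11 + o) = (-11 + o)*(-4 + o))
(a(-48) - 1*1274) + u(-6) = ((-15 - 48) - 1*1274) + (44 + (-6)² - 15*(-6)) = (-63 - 1274) + (44 + 36 + 90) = -1337 + 170 = -1167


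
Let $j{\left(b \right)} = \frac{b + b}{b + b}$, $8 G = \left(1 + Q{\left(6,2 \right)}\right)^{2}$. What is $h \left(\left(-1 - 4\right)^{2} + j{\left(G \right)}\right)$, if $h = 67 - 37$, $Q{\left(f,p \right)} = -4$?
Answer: $780$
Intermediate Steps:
$h = 30$
$G = \frac{9}{8}$ ($G = \frac{\left(1 - 4\right)^{2}}{8} = \frac{\left(-3\right)^{2}}{8} = \frac{1}{8} \cdot 9 = \frac{9}{8} \approx 1.125$)
$j{\left(b \right)} = 1$ ($j{\left(b \right)} = \frac{2 b}{2 b} = 2 b \frac{1}{2 b} = 1$)
$h \left(\left(-1 - 4\right)^{2} + j{\left(G \right)}\right) = 30 \left(\left(-1 - 4\right)^{2} + 1\right) = 30 \left(\left(-5\right)^{2} + 1\right) = 30 \left(25 + 1\right) = 30 \cdot 26 = 780$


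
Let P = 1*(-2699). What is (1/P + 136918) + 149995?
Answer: 774378186/2699 ≈ 2.8691e+5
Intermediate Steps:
P = -2699
(1/P + 136918) + 149995 = (1/(-2699) + 136918) + 149995 = (-1/2699 + 136918) + 149995 = 369541681/2699 + 149995 = 774378186/2699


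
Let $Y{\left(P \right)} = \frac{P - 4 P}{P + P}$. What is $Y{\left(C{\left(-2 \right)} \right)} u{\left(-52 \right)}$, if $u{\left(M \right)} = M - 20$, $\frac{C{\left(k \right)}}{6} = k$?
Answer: $108$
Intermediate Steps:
$C{\left(k \right)} = 6 k$
$Y{\left(P \right)} = - \frac{3}{2}$ ($Y{\left(P \right)} = \frac{\left(-3\right) P}{2 P} = - 3 P \frac{1}{2 P} = - \frac{3}{2}$)
$u{\left(M \right)} = -20 + M$
$Y{\left(C{\left(-2 \right)} \right)} u{\left(-52 \right)} = - \frac{3 \left(-20 - 52\right)}{2} = \left(- \frac{3}{2}\right) \left(-72\right) = 108$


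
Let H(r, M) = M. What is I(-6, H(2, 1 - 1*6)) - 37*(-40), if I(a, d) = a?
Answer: 1474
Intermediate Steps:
I(-6, H(2, 1 - 1*6)) - 37*(-40) = -6 - 37*(-40) = -6 + 1480 = 1474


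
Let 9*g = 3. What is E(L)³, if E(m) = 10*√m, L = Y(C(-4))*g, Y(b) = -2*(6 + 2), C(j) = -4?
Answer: -64000*I*√3/9 ≈ -12317.0*I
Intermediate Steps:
g = ⅓ (g = (⅑)*3 = ⅓ ≈ 0.33333)
Y(b) = -16 (Y(b) = -2*8 = -16)
L = -16/3 (L = -16*⅓ = -16/3 ≈ -5.3333)
E(L)³ = (10*√(-16/3))³ = (10*(4*I*√3/3))³ = (40*I*√3/3)³ = -64000*I*√3/9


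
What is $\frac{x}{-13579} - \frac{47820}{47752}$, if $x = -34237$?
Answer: $\frac{246384361}{162106102} \approx 1.5199$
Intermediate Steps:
$\frac{x}{-13579} - \frac{47820}{47752} = - \frac{34237}{-13579} - \frac{47820}{47752} = \left(-34237\right) \left(- \frac{1}{13579}\right) - \frac{11955}{11938} = \frac{34237}{13579} - \frac{11955}{11938} = \frac{246384361}{162106102}$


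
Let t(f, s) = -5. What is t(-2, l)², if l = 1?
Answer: 25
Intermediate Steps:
t(-2, l)² = (-5)² = 25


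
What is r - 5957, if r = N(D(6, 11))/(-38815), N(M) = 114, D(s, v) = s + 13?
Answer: -231221069/38815 ≈ -5957.0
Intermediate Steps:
D(s, v) = 13 + s
r = -114/38815 (r = 114/(-38815) = 114*(-1/38815) = -114/38815 ≈ -0.0029370)
r - 5957 = -114/38815 - 5957 = -231221069/38815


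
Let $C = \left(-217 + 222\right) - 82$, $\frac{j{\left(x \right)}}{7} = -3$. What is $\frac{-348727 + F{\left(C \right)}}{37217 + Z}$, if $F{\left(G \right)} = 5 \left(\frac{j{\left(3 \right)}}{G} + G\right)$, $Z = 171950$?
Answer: $- \frac{3840217}{2300837} \approx -1.6691$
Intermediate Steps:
$j{\left(x \right)} = -21$ ($j{\left(x \right)} = 7 \left(-3\right) = -21$)
$C = -77$ ($C = 5 - 82 = -77$)
$F{\left(G \right)} = - \frac{105}{G} + 5 G$ ($F{\left(G \right)} = 5 \left(- \frac{21}{G} + G\right) = 5 \left(G - \frac{21}{G}\right) = - \frac{105}{G} + 5 G$)
$\frac{-348727 + F{\left(C \right)}}{37217 + Z} = \frac{-348727 + \left(- \frac{105}{-77} + 5 \left(-77\right)\right)}{37217 + 171950} = \frac{-348727 - \frac{4220}{11}}{209167} = \left(-348727 + \left(\frac{15}{11} - 385\right)\right) \frac{1}{209167} = \left(-348727 - \frac{4220}{11}\right) \frac{1}{209167} = \left(- \frac{3840217}{11}\right) \frac{1}{209167} = - \frac{3840217}{2300837}$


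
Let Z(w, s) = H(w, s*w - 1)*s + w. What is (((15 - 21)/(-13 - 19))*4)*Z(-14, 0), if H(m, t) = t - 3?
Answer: -21/2 ≈ -10.500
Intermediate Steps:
H(m, t) = -3 + t
Z(w, s) = w + s*(-4 + s*w) (Z(w, s) = (-3 + (s*w - 1))*s + w = (-3 + (-1 + s*w))*s + w = (-4 + s*w)*s + w = s*(-4 + s*w) + w = w + s*(-4 + s*w))
(((15 - 21)/(-13 - 19))*4)*Z(-14, 0) = (((15 - 21)/(-13 - 19))*4)*(-14 + 0*(-4 + 0*(-14))) = (-6/(-32)*4)*(-14 + 0*(-4 + 0)) = (-6*(-1/32)*4)*(-14 + 0*(-4)) = ((3/16)*4)*(-14 + 0) = (¾)*(-14) = -21/2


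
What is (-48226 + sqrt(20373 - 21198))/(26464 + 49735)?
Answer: -48226/76199 + 5*I*sqrt(33)/76199 ≈ -0.6329 + 0.00037694*I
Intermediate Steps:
(-48226 + sqrt(20373 - 21198))/(26464 + 49735) = (-48226 + sqrt(-825))/76199 = (-48226 + 5*I*sqrt(33))*(1/76199) = -48226/76199 + 5*I*sqrt(33)/76199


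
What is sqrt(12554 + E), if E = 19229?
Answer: sqrt(31783) ≈ 178.28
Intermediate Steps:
sqrt(12554 + E) = sqrt(12554 + 19229) = sqrt(31783)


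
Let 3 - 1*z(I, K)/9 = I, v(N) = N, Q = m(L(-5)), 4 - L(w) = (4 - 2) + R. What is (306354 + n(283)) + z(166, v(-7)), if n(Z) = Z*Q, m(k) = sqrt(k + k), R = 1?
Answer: 304887 + 283*sqrt(2) ≈ 3.0529e+5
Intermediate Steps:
L(w) = 1 (L(w) = 4 - ((4 - 2) + 1) = 4 - (2 + 1) = 4 - 1*3 = 4 - 3 = 1)
m(k) = sqrt(2)*sqrt(k) (m(k) = sqrt(2*k) = sqrt(2)*sqrt(k))
Q = sqrt(2) (Q = sqrt(2)*sqrt(1) = sqrt(2)*1 = sqrt(2) ≈ 1.4142)
n(Z) = Z*sqrt(2)
z(I, K) = 27 - 9*I
(306354 + n(283)) + z(166, v(-7)) = (306354 + 283*sqrt(2)) + (27 - 9*166) = (306354 + 283*sqrt(2)) + (27 - 1494) = (306354 + 283*sqrt(2)) - 1467 = 304887 + 283*sqrt(2)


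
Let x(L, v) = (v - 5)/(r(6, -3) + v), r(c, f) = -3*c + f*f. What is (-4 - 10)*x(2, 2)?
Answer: -6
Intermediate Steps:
r(c, f) = f**2 - 3*c (r(c, f) = -3*c + f**2 = f**2 - 3*c)
x(L, v) = (-5 + v)/(-9 + v) (x(L, v) = (v - 5)/(((-3)**2 - 3*6) + v) = (-5 + v)/((9 - 18) + v) = (-5 + v)/(-9 + v))
(-4 - 10)*x(2, 2) = (-4 - 10)*((-5 + 2)/(-9 + 2)) = -14*(-3)/(-7) = -(-2)*(-3) = -14*3/7 = -6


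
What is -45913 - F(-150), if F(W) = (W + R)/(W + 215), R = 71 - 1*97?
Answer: -2984169/65 ≈ -45910.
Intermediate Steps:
R = -26 (R = 71 - 97 = -26)
F(W) = (-26 + W)/(215 + W) (F(W) = (W - 26)/(W + 215) = (-26 + W)/(215 + W))
-45913 - F(-150) = -45913 - (-26 - 150)/(215 - 150) = -45913 - (-176)/65 = -45913 - 1*(-176/65) = -45913 + 176/65 = -2984169/65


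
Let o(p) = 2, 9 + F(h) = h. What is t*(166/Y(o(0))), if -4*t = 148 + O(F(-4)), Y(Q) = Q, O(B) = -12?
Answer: -2822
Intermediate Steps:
F(h) = -9 + h
t = -34 (t = -(148 - 12)/4 = -¼*136 = -34)
t*(166/Y(o(0))) = -5644/2 = -34*83 = -2822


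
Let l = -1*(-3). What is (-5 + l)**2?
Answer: 4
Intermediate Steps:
l = 3
(-5 + l)**2 = (-5 + 3)**2 = (-2)**2 = 4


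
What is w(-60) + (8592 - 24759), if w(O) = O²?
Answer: -12567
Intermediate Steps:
w(-60) + (8592 - 24759) = (-60)² + (8592 - 24759) = 3600 - 16167 = -12567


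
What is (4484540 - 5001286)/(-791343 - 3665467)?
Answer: 258373/2228405 ≈ 0.11595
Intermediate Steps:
(4484540 - 5001286)/(-791343 - 3665467) = -516746/(-4456810) = -516746*(-1/4456810) = 258373/2228405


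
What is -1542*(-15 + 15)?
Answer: 0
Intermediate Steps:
-1542*(-15 + 15) = -1542*0 = 0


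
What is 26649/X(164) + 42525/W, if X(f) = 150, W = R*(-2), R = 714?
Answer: 251397/1700 ≈ 147.88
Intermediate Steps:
W = -1428 (W = 714*(-2) = -1428)
26649/X(164) + 42525/W = 26649/150 + 42525/(-1428) = 26649*(1/150) + 42525*(-1/1428) = 8883/50 - 2025/68 = 251397/1700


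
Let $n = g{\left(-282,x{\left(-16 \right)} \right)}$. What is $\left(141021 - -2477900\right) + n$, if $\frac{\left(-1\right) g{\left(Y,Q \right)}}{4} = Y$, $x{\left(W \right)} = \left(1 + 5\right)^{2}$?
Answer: $2620049$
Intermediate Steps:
$x{\left(W \right)} = 36$ ($x{\left(W \right)} = 6^{2} = 36$)
$g{\left(Y,Q \right)} = - 4 Y$
$n = 1128$ ($n = \left(-4\right) \left(-282\right) = 1128$)
$\left(141021 - -2477900\right) + n = \left(141021 - -2477900\right) + 1128 = \left(141021 + 2477900\right) + 1128 = 2618921 + 1128 = 2620049$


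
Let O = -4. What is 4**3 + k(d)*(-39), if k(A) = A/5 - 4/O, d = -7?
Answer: 398/5 ≈ 79.600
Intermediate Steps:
k(A) = 1 + A/5 (k(A) = A/5 - 4/(-4) = A*(1/5) - 4*(-1/4) = A/5 + 1 = 1 + A/5)
4**3 + k(d)*(-39) = 4**3 + (1 + (1/5)*(-7))*(-39) = 64 + (1 - 7/5)*(-39) = 64 - 2/5*(-39) = 64 + 78/5 = 398/5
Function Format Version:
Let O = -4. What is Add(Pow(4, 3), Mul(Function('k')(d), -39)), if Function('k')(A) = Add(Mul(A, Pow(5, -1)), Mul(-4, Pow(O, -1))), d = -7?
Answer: Rational(398, 5) ≈ 79.600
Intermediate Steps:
Function('k')(A) = Add(1, Mul(Rational(1, 5), A)) (Function('k')(A) = Add(Mul(A, Pow(5, -1)), Mul(-4, Pow(-4, -1))) = Add(Mul(A, Rational(1, 5)), Mul(-4, Rational(-1, 4))) = Add(Mul(Rational(1, 5), A), 1) = Add(1, Mul(Rational(1, 5), A)))
Add(Pow(4, 3), Mul(Function('k')(d), -39)) = Add(Pow(4, 3), Mul(Add(1, Mul(Rational(1, 5), -7)), -39)) = Add(64, Mul(Add(1, Rational(-7, 5)), -39)) = Add(64, Mul(Rational(-2, 5), -39)) = Add(64, Rational(78, 5)) = Rational(398, 5)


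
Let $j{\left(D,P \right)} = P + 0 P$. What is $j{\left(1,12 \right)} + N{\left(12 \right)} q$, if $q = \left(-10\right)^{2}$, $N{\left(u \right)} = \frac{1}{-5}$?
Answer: $-8$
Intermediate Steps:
$j{\left(D,P \right)} = P$ ($j{\left(D,P \right)} = P + 0 = P$)
$N{\left(u \right)} = - \frac{1}{5}$
$q = 100$
$j{\left(1,12 \right)} + N{\left(12 \right)} q = 12 - 20 = -8$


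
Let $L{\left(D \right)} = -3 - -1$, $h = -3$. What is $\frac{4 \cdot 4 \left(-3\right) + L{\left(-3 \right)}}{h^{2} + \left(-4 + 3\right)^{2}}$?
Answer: $-5$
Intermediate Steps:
$L{\left(D \right)} = -2$ ($L{\left(D \right)} = -3 + 1 = -2$)
$\frac{4 \cdot 4 \left(-3\right) + L{\left(-3 \right)}}{h^{2} + \left(-4 + 3\right)^{2}} = \frac{4 \cdot 4 \left(-3\right) - 2}{\left(-3\right)^{2} + \left(-4 + 3\right)^{2}} = \frac{16 \left(-3\right) - 2}{9 + \left(-1\right)^{2}} = \frac{-48 - 2}{9 + 1} = \frac{1}{10} \left(-50\right) = -5$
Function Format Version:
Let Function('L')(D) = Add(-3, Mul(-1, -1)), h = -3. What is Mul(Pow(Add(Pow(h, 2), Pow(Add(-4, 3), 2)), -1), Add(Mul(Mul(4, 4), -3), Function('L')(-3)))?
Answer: -5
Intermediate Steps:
Function('L')(D) = -2 (Function('L')(D) = Add(-3, 1) = -2)
Mul(Pow(Add(Pow(h, 2), Pow(Add(-4, 3), 2)), -1), Add(Mul(Mul(4, 4), -3), Function('L')(-3))) = Mul(Pow(Add(Pow(-3, 2), Pow(Add(-4, 3), 2)), -1), Add(Mul(Mul(4, 4), -3), -2)) = Mul(Pow(Add(9, Pow(-1, 2)), -1), Add(Mul(16, -3), -2)) = Mul(Pow(Add(9, 1), -1), Add(-48, -2)) = Mul(Pow(10, -1), -50) = Mul(Rational(1, 10), -50) = -5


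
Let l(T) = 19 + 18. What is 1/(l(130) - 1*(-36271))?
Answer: 1/36308 ≈ 2.7542e-5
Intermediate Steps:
l(T) = 37
1/(l(130) - 1*(-36271)) = 1/(37 - 1*(-36271)) = 1/(37 + 36271) = 1/36308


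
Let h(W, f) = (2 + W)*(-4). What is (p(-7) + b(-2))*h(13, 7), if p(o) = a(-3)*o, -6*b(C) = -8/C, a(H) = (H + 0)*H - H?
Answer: 5080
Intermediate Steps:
a(H) = H² - H (a(H) = H*H - H = H² - H)
h(W, f) = -8 - 4*W
b(C) = 4/(3*C) (b(C) = -(-4)/(3*C) = 4/(3*C))
p(o) = 12*o (p(o) = (-3*(-1 - 3))*o = (-3*(-4))*o = 12*o)
(p(-7) + b(-2))*h(13, 7) = (12*(-7) + (4/3)/(-2))*(-8 - 4*13) = (-84 + (4/3)*(-½))*(-8 - 52) = (-84 - ⅔)*(-60) = -254/3*(-60) = 5080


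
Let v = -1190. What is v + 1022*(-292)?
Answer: -299614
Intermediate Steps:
v + 1022*(-292) = -1190 + 1022*(-292) = -1190 - 298424 = -299614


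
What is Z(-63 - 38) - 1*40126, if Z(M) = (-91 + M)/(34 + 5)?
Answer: -521702/13 ≈ -40131.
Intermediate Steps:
Z(M) = -7/3 + M/39 (Z(M) = (-91 + M)/39 = (-91 + M)*(1/39) = -7/3 + M/39)
Z(-63 - 38) - 1*40126 = (-7/3 + (-63 - 38)/39) - 1*40126 = (-7/3 + (1/39)*(-101)) - 40126 = (-7/3 - 101/39) - 40126 = -64/13 - 40126 = -521702/13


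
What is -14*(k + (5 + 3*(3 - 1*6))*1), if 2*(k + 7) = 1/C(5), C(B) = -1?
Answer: 161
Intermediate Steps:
k = -15/2 (k = -7 + (½)/(-1) = -7 + (½)*(-1) = -7 - ½ = -15/2 ≈ -7.5000)
-14*(k + (5 + 3*(3 - 1*6))*1) = -14*(-15/2 + (5 + 3*(3 - 1*6))*1) = -14*(-15/2 + (5 + 3*(3 - 6))*1) = -14*(-15/2 + (5 + 3*(-3))*1) = -14*(-15/2 + (5 - 9)*1) = -14*(-15/2 - 4*1) = -14*(-15/2 - 4) = -14*(-23/2) = 161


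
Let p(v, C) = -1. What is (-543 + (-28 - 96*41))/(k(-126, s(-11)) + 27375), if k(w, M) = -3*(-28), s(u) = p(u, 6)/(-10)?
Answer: -4507/27459 ≈ -0.16414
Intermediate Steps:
s(u) = 1/10 (s(u) = -1/(-10) = -1*(-1/10) = 1/10)
k(w, M) = 84
(-543 + (-28 - 96*41))/(k(-126, s(-11)) + 27375) = (-543 + (-28 - 96*41))/(84 + 27375) = (-543 + (-28 - 3936))/27459 = (-543 - 3964)*(1/27459) = -4507*1/27459 = -4507/27459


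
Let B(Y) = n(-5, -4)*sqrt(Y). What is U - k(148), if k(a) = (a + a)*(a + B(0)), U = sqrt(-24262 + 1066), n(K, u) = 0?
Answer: -43808 + 2*I*sqrt(5799) ≈ -43808.0 + 152.3*I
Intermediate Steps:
U = 2*I*sqrt(5799) (U = sqrt(-23196) = 2*I*sqrt(5799) ≈ 152.3*I)
B(Y) = 0 (B(Y) = 0*sqrt(Y) = 0)
k(a) = 2*a**2 (k(a) = (a + a)*(a + 0) = (2*a)*a = 2*a**2)
U - k(148) = 2*I*sqrt(5799) - 2*148**2 = 2*I*sqrt(5799) - 2*21904 = 2*I*sqrt(5799) - 1*43808 = 2*I*sqrt(5799) - 43808 = -43808 + 2*I*sqrt(5799)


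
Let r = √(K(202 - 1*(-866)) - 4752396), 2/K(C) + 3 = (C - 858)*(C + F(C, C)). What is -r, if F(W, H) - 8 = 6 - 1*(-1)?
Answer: -I*√132941249306070/5289 ≈ -2180.0*I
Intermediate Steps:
F(W, H) = 15 (F(W, H) = 8 + (6 - 1*(-1)) = 8 + (6 + 1) = 8 + 7 = 15)
K(C) = 2/(-3 + (-858 + C)*(15 + C)) (K(C) = 2/(-3 + (C - 858)*(C + 15)) = 2/(-3 + (-858 + C)*(15 + C)))
r = I*√132941249306070/5289 (r = √(2/(-12873 + (202 - 1*(-866))² - 843*(202 - 1*(-866))) - 4752396) = √(2/(-12873 + (202 + 866)² - 843*(202 + 866)) - 4752396) = √(2/(-12873 + 1068² - 843*1068) - 4752396) = √(2/(-12873 + 1140624 - 900324) - 4752396) = √(2/227427 - 4752396) = √(-1080823165090/227427) = I*√132941249306070/5289 ≈ 2180.0*I)
-r = -I*√132941249306070/5289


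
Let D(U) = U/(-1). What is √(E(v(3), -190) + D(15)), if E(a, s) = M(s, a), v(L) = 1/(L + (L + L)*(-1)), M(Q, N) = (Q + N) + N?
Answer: I*√1851/3 ≈ 14.341*I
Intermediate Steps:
M(Q, N) = Q + 2*N (M(Q, N) = (N + Q) + N = Q + 2*N)
v(L) = -1/L (v(L) = 1/(L + (2*L)*(-1)) = 1/(L - 2*L) = 1/(-L) = -1/L)
E(a, s) = s + 2*a
D(U) = -U (D(U) = U*(-1) = -U)
√(E(v(3), -190) + D(15)) = √((-190 + 2*(-1/3)) - 1*15) = √((-190 + 2*(-1*⅓)) - 15) = √((-190 + 2*(-⅓)) - 15) = √((-190 - ⅔) - 15) = √(-572/3 - 15) = √(-617/3) = I*√1851/3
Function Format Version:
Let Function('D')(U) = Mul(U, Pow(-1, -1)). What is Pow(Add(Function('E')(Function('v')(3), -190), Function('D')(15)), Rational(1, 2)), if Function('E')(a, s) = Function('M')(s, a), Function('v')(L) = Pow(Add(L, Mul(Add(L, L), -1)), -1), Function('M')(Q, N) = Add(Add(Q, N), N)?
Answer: Mul(Rational(1, 3), I, Pow(1851, Rational(1, 2))) ≈ Mul(14.341, I)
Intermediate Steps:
Function('M')(Q, N) = Add(Q, Mul(2, N)) (Function('M')(Q, N) = Add(Add(N, Q), N) = Add(Q, Mul(2, N)))
Function('v')(L) = Mul(-1, Pow(L, -1)) (Function('v')(L) = Pow(Add(L, Mul(Mul(2, L), -1)), -1) = Pow(Add(L, Mul(-2, L)), -1) = Pow(Mul(-1, L), -1) = Mul(-1, Pow(L, -1)))
Function('E')(a, s) = Add(s, Mul(2, a))
Function('D')(U) = Mul(-1, U) (Function('D')(U) = Mul(U, -1) = Mul(-1, U))
Pow(Add(Function('E')(Function('v')(3), -190), Function('D')(15)), Rational(1, 2)) = Pow(Add(Add(-190, Mul(2, Mul(-1, Pow(3, -1)))), Mul(-1, 15)), Rational(1, 2)) = Pow(Add(Add(-190, Mul(2, Mul(-1, Rational(1, 3)))), -15), Rational(1, 2)) = Pow(Add(Add(-190, Mul(2, Rational(-1, 3))), -15), Rational(1, 2)) = Pow(Add(Add(-190, Rational(-2, 3)), -15), Rational(1, 2)) = Pow(Add(Rational(-572, 3), -15), Rational(1, 2)) = Pow(Rational(-617, 3), Rational(1, 2)) = Mul(Rational(1, 3), I, Pow(1851, Rational(1, 2)))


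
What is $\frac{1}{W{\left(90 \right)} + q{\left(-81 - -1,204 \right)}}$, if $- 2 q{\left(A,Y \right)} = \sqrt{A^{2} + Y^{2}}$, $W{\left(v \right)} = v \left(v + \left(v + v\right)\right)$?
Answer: $\frac{6075}{147619499} + \frac{\sqrt{3001}}{295238998} \approx 4.1339 \cdot 10^{-5}$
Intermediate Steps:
$W{\left(v \right)} = 3 v^{2}$ ($W{\left(v \right)} = v \left(v + 2 v\right) = v 3 v = 3 v^{2}$)
$q{\left(A,Y \right)} = - \frac{\sqrt{A^{2} + Y^{2}}}{2}$
$\frac{1}{W{\left(90 \right)} + q{\left(-81 - -1,204 \right)}} = \frac{1}{3 \cdot 90^{2} - \frac{\sqrt{\left(-81 - -1\right)^{2} + 204^{2}}}{2}} = \frac{1}{3 \cdot 8100 - \frac{\sqrt{\left(-81 + 1\right)^{2} + 41616}}{2}} = \frac{1}{24300 - \frac{\sqrt{\left(-80\right)^{2} + 41616}}{2}} = \frac{1}{24300 - \frac{\sqrt{6400 + 41616}}{2}} = \frac{1}{24300 - \frac{\sqrt{48016}}{2}} = \frac{1}{24300 - \frac{4 \sqrt{3001}}{2}} = \frac{1}{24300 - 2 \sqrt{3001}}$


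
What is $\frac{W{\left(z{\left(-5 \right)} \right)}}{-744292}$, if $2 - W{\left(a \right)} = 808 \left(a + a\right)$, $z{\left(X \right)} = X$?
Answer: $- \frac{4041}{372146} \approx -0.010859$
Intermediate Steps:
$W{\left(a \right)} = 2 - 1616 a$ ($W{\left(a \right)} = 2 - 808 \left(a + a\right) = 2 - 808 \cdot 2 a = 2 - 1616 a$)
$\frac{W{\left(z{\left(-5 \right)} \right)}}{-744292} = \frac{2 - -8080}{-744292} = \left(2 + 8080\right) \left(- \frac{1}{744292}\right) = 8082 \left(- \frac{1}{744292}\right) = - \frac{4041}{372146}$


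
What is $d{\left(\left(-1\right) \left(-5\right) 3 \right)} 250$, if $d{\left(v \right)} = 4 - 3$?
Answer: $250$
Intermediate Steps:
$d{\left(v \right)} = 1$
$d{\left(\left(-1\right) \left(-5\right) 3 \right)} 250 = 1 \cdot 250 = 250$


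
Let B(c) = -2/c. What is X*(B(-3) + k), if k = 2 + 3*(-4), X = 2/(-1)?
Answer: 56/3 ≈ 18.667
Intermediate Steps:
X = -2 (X = 2*(-1) = -2)
k = -10 (k = 2 - 12 = -10)
X*(B(-3) + k) = -2*(-2/(-3) - 10) = -2*(-2*(-⅓) - 10) = -2*(⅔ - 10) = -2*(-28/3) = 56/3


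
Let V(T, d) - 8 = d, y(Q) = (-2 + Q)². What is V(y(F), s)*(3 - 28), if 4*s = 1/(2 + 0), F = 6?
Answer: -1625/8 ≈ -203.13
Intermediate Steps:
s = ⅛ (s = 1/(4*(2 + 0)) = (¼)/2 = (¼)*(½) = ⅛ ≈ 0.12500)
V(T, d) = 8 + d
V(y(F), s)*(3 - 28) = (8 + ⅛)*(3 - 28) = (65/8)*(-25) = -1625/8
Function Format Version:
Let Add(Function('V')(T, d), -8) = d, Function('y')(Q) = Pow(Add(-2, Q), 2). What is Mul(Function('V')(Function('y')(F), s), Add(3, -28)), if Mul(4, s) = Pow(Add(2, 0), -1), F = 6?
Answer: Rational(-1625, 8) ≈ -203.13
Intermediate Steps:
s = Rational(1, 8) (s = Mul(Rational(1, 4), Pow(Add(2, 0), -1)) = Mul(Rational(1, 4), Pow(2, -1)) = Mul(Rational(1, 4), Rational(1, 2)) = Rational(1, 8) ≈ 0.12500)
Function('V')(T, d) = Add(8, d)
Mul(Function('V')(Function('y')(F), s), Add(3, -28)) = Mul(Add(8, Rational(1, 8)), Add(3, -28)) = Mul(Rational(65, 8), -25) = Rational(-1625, 8)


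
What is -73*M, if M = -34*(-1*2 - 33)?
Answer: -86870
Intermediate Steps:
M = 1190 (M = -34*(-2 - 33) = -34*(-35) = 1190)
-73*M = -73*1190 = -86870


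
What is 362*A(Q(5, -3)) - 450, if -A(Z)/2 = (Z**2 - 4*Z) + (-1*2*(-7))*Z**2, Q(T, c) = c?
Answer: -106878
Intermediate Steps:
A(Z) = -30*Z**2 + 8*Z (A(Z) = -2*((Z**2 - 4*Z) + (-1*2*(-7))*Z**2) = -2*((Z**2 - 4*Z) + (-2*(-7))*Z**2) = -2*((Z**2 - 4*Z) + 14*Z**2) = -2*(-4*Z + 15*Z**2) = -30*Z**2 + 8*Z)
362*A(Q(5, -3)) - 450 = 362*(2*(-3)*(4 - 15*(-3))) - 450 = 362*(2*(-3)*(4 + 45)) - 450 = 362*(2*(-3)*49) - 450 = 362*(-294) - 450 = -106428 - 450 = -106878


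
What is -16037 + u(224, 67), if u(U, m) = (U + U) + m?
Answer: -15522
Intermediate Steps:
u(U, m) = m + 2*U (u(U, m) = 2*U + m = m + 2*U)
-16037 + u(224, 67) = -16037 + (67 + 2*224) = -16037 + (67 + 448) = -16037 + 515 = -15522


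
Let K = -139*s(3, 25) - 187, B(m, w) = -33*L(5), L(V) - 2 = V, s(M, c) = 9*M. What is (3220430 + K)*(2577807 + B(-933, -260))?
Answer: 8290747428240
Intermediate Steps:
L(V) = 2 + V
B(m, w) = -231 (B(m, w) = -33*(2 + 5) = -33*7 = -231)
K = -3940 (K = -1251*3 - 187 = -139*27 - 187 = -3753 - 187 = -3940)
(3220430 + K)*(2577807 + B(-933, -260)) = (3220430 - 3940)*(2577807 - 231) = 3216490*2577576 = 8290747428240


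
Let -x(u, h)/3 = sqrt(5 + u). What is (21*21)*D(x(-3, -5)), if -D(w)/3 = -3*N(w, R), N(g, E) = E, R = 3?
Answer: 11907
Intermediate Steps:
x(u, h) = -3*sqrt(5 + u)
D(w) = 27 (D(w) = -(-9)*3 = -3*(-9) = 27)
(21*21)*D(x(-3, -5)) = (21*21)*27 = 441*27 = 11907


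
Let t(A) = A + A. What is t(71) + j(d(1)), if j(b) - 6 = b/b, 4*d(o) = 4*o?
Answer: 149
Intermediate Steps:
d(o) = o (d(o) = (4*o)/4 = o)
t(A) = 2*A
j(b) = 7 (j(b) = 6 + b/b = 6 + 1 = 7)
t(71) + j(d(1)) = 2*71 + 7 = 142 + 7 = 149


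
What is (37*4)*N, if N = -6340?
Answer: -938320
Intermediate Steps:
(37*4)*N = (37*4)*(-6340) = 148*(-6340) = -938320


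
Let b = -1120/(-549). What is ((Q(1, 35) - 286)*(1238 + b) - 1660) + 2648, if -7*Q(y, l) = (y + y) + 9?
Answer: -7467854/21 ≈ -3.5561e+5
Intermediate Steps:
Q(y, l) = -9/7 - 2*y/7 (Q(y, l) = -((y + y) + 9)/7 = -(2*y + 9)/7 = -(9 + 2*y)/7 = -9/7 - 2*y/7)
b = 1120/549 (b = -1120*(-1/549) = 1120/549 ≈ 2.0401)
((Q(1, 35) - 286)*(1238 + b) - 1660) + 2648 = (((-9/7 - 2/7*1) - 286)*(1238 + 1120/549) - 1660) + 2648 = (((-9/7 - 2/7) - 286)*(680782/549) - 1660) + 2648 = ((-11/7 - 286)*(680782/549) - 1660) + 2648 = (-2013/7*680782/549 - 1660) + 2648 = (-7488602/21 - 1660) + 2648 = -7523462/21 + 2648 = -7467854/21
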